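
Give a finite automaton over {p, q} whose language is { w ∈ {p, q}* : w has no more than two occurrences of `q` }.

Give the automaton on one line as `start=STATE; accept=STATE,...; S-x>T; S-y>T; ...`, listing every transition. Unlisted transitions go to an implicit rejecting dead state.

start=s0; accept=s0,s1,s2; s0-p>s0; s0-q>s1; s1-p>s1; s1-q>s2; s2-p>s2; s2-q>s3; s3-p>s3; s3-q>s3

Count `q`s, saturating at 3: states s0 through s2 mean 0 through 2 `q`s seen; s3 means more than 2. Each `q` increments (capped at s3); other symbols loop. Accept from {s0, s1, s2}.
A 4-state machine:
        p   q  
>* s0   s0  s1 
 * s1   s1  s2 
 * s2   s2  s3 
   s3   s3  s3 
(> = start, * = accepting)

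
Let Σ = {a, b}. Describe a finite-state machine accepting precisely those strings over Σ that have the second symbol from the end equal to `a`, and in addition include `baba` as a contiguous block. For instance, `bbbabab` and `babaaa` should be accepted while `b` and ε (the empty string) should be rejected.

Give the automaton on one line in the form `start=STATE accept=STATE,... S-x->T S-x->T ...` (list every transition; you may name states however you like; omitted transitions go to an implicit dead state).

Handle the two conditions separately and then intersect. The first has 7 states tracking the last 2 symbols read; the second has 5 states tracking whether and how much of `baba` has been seen. A product state is a pair (one from each), accepting exactly when both do.
A 12-state machine:
          a    b  
>  q0     q1   q2 
   q1     q3   q4 
   q2     q5   q6 
   q3     q3   q4 
   q4     q5   q6 
   q5     q3   q7 
   q6     q5   q6 
   q7     q8   q6 
   q8     q9  q10 
 * q9     q9  q10 
 * q10    q8  q11 
   q11    q8  q11 
(> = start, * = accepting)

start=q0 accept=q9,q10 q0-a->q1 q0-b->q2 q1-a->q3 q1-b->q4 q2-a->q5 q2-b->q6 q3-a->q3 q3-b->q4 q4-a->q5 q4-b->q6 q5-a->q3 q5-b->q7 q6-a->q5 q6-b->q6 q7-a->q8 q7-b->q6 q8-a->q9 q8-b->q10 q9-a->q9 q9-b->q10 q10-a->q8 q10-b->q11 q11-a->q8 q11-b->q11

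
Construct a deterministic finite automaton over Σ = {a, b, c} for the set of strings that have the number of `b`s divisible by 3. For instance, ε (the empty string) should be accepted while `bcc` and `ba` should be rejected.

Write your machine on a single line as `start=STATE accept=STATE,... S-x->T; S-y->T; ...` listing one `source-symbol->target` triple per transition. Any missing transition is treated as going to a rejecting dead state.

start=S0; accept=S0; S0-a->S0; S0-b->S1; S0-c->S0; S1-a->S1; S1-b->S2; S1-c->S1; S2-a->S2; S2-b->S0; S2-c->S2

The only thing that matters is how many `b`s have appeared, reduced mod 3. Use one state per residue: S0 for 0, …, S2 for 2. Reading `b` moves to the next residue; anything else stays put. S0 is accepting.
With 3 states:
        a   b   c  
>* S0   S0  S1  S0 
   S1   S1  S2  S1 
   S2   S2  S0  S2 
(> = start, * = accepting)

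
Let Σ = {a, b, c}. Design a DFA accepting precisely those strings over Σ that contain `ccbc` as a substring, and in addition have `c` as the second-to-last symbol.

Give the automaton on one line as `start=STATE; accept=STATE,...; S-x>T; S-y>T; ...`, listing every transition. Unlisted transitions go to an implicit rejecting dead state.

start=q0; accept=q15,q16,q17; q0-a>q1; q0-b>q2; q0-c>q3; q1-a>q4; q1-b>q5; q1-c>q6; q2-a>q7; q2-b>q8; q2-c>q9; q3-a>q10; q3-b>q11; q3-c>q12; q4-a>q4; q4-b>q5; q4-c>q6; q5-a>q7; q5-b>q8; q5-c>q9; q6-a>q10; q6-b>q11; q6-c>q12; q7-a>q4; q7-b>q5; q7-c>q6; q8-a>q7; q8-b>q8; q8-c>q9; q9-a>q10; q9-b>q11; q9-c>q12; q10-a>q4; q10-b>q5; q10-c>q6; q11-a>q7; q11-b>q8; q11-c>q9; q12-a>q10; q12-b>q13; q12-c>q12; q13-a>q7; q13-b>q8; q13-c>q14; q14-a>q15; q14-b>q16; q14-c>q17; q15-a>q18; q15-b>q19; q15-c>q20; q16-a>q21; q16-b>q22; q16-c>q14; q17-a>q15; q17-b>q16; q17-c>q17; q18-a>q18; q18-b>q19; q18-c>q20; q19-a>q21; q19-b>q22; q19-c>q14; q20-a>q15; q20-b>q16; q20-c>q17; q21-a>q18; q21-b>q19; q21-c>q20; q22-a>q21; q22-b>q22; q22-c>q14

Build one automaton per condition and run them in lockstep. One (5 states) tracks whether and how much of `ccbc` has been seen; the other (13 states) tracks the last 2 symbols read. Each combined state is a pair, one component from each; accept when both components accept.
23 states suffice.
          a    b    c  
>  q0     q1   q2   q3 
   q1     q4   q5   q6 
   q2     q7   q8   q9 
   q3    q10  q11  q12 
   q4     q4   q5   q6 
   q5     q7   q8   q9 
   q6    q10  q11  q12 
   q7     q4   q5   q6 
   q8     q7   q8   q9 
   q9    q10  q11  q12 
   q10    q4   q5   q6 
   q11    q7   q8   q9 
   q12   q10  q13  q12 
   q13    q7   q8  q14 
   q14   q15  q16  q17 
 * q15   q18  q19  q20 
 * q16   q21  q22  q14 
 * q17   q15  q16  q17 
   q18   q18  q19  q20 
   q19   q21  q22  q14 
   q20   q15  q16  q17 
   q21   q18  q19  q20 
   q22   q21  q22  q14 
(> = start, * = accepting)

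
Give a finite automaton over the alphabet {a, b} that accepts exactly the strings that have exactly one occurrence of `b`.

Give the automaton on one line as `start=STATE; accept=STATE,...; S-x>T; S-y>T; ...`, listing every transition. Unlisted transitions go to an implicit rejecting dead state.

start=S0; accept=S1; S0-a>S0; S0-b>S1; S1-a>S1; S1-b>S2; S2-a>S2; S2-b>S2

Only the number of `b`s matters, and only up to 2. Make a chain S0 → S1 → S2 advanced by each `b` (with S2 absorbing); every other symbol self-loops. The accepting set is {S1}.
        a   b  
>  S0   S0  S1 
 * S1   S1  S2 
   S2   S2  S2 
(> = start, * = accepting)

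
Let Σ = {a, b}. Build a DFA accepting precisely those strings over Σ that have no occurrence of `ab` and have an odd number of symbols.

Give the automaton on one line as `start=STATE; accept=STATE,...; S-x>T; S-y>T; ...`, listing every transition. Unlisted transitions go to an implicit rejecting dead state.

Run two small machines in parallel and take their product. One (3 states) tracks partial matches of the forbidden pattern `ab`; the other (2 states) tracks the input length modulo 2. Each combined state is a pair, one component from each; accept when both components accept.
A 6-state machine:
        a   b  
>  s0   s1  s2 
 * s1   s3  s4 
 * s2   s3  s0 
   s3   s1  s5 
   s4   s5  s5 
   s5   s4  s4 
(> = start, * = accepting)

start=s0; accept=s1,s2; s0-a>s1; s0-b>s2; s1-a>s3; s1-b>s4; s2-a>s3; s2-b>s0; s3-a>s1; s3-b>s5; s4-a>s5; s4-b>s5; s5-a>s4; s5-b>s4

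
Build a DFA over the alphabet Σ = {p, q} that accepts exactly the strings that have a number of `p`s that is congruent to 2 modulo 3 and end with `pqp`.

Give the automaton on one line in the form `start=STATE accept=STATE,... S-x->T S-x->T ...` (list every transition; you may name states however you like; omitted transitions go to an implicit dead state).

start=A accept=E A-p->B A-q->A B-p->C B-q->D C-p->A C-q->C D-p->E D-q->F E-p->A E-q->C F-p->C F-q->F

Run two small machines in parallel and take their product. One (3 states) tracks the count of `p`s modulo 3; the other (4 states) tracks how much of the suffix `pqp` has currently been matched. Each combined state is a pair, one component from each; accept when both components accept. Minimizing collapses redundant product states.
       p  q 
>  A   B  A 
   B   C  D 
   C   A  C 
   D   E  F 
 * E   A  C 
   F   C  F 
(> = start, * = accepting)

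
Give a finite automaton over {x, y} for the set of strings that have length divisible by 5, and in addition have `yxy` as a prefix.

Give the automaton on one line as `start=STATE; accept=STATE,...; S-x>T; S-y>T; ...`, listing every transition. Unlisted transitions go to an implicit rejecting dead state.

start=q0; accept=q6; q0-x>q1; q0-y>q2; q1-x>q1; q1-y>q1; q2-x>q3; q2-y>q1; q3-x>q1; q3-y>q4; q4-x>q5; q4-y>q5; q5-x>q6; q5-y>q6; q6-x>q7; q6-y>q7; q7-x>q8; q7-y>q8; q8-x>q4; q8-y>q4

Run two small machines in parallel and take their product. The first has 5 states tracking the input length modulo 5; the second has 5 states tracking whether the input so far still matches the prefix `yxy`. A product state is a pair (one from each), accepting exactly when both do. Minimizing collapses redundant product states.
9 states suffice.
        x   y  
>  q0   q1  q2 
   q1   q1  q1 
   q2   q3  q1 
   q3   q1  q4 
   q4   q5  q5 
   q5   q6  q6 
 * q6   q7  q7 
   q7   q8  q8 
   q8   q4  q4 
(> = start, * = accepting)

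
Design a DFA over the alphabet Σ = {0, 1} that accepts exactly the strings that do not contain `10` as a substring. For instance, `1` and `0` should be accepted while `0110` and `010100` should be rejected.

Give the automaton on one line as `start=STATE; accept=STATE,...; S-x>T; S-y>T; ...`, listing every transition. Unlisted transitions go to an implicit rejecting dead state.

Track partial matches of the forbidden pattern `10`. State q2 is a dead state reached once `10` has occurred; every other state accepts. q0 means no part of `10` is currently matched.
        0   1  
>* q0   q0  q1 
 * q1   q2  q1 
   q2   q2  q2 
(> = start, * = accepting)

start=q0; accept=q0,q1; q0-0>q0; q0-1>q1; q1-0>q2; q1-1>q1; q2-0>q2; q2-1>q2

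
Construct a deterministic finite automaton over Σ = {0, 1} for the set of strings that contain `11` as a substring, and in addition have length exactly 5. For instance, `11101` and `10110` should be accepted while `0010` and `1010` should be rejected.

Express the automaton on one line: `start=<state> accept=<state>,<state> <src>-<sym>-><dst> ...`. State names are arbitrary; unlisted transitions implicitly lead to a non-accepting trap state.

start=q0 accept=q14 q0-0->q1 q0-1->q2 q1-0->q3 q1-1->q4 q2-0->q3 q2-1->q5 q3-0->q6 q3-1->q7 q4-0->q6 q4-1->q8 q5-0->q8 q5-1->q8 q6-0->q9 q6-1->q10 q7-0->q9 q7-1->q11 q8-0->q11 q8-1->q11 q9-0->q12 q9-1->q13 q10-0->q12 q10-1->q14 q11-0->q14 q11-1->q14 q12-0->q15 q12-1->q16 q13-0->q15 q13-1->q17 q14-0->q17 q14-1->q17 q15-0->q15 q15-1->q16 q16-0->q15 q16-1->q17 q17-0->q17 q17-1->q17

Run two small machines in parallel and take their product. One (3 states) tracks whether and how much of `11` has been seen; the other (7 states) tracks the input length, saturating at 6. Each combined state is a pair, one component from each; accept when both components accept.
An 18-state machine:
          0    1  
>  q0     q1   q2 
   q1     q3   q4 
   q2     q3   q5 
   q3     q6   q7 
   q4     q6   q8 
   q5     q8   q8 
   q6     q9  q10 
   q7     q9  q11 
   q8    q11  q11 
   q9    q12  q13 
   q10   q12  q14 
   q11   q14  q14 
   q12   q15  q16 
   q13   q15  q17 
 * q14   q17  q17 
   q15   q15  q16 
   q16   q15  q17 
   q17   q17  q17 
(> = start, * = accepting)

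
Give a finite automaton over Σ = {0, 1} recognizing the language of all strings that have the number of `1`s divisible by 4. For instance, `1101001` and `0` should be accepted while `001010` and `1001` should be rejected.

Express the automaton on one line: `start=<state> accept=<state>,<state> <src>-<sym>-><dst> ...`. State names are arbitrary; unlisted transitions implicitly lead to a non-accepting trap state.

The only thing that matters is how many `1`s have appeared, reduced mod 4. Use one state per residue: q0 for 0, …, q3 for 3. Reading `1` moves to the next residue; anything else stays put. q0 is accepting.
With 4 states:
        0   1  
>* q0   q0  q1 
   q1   q1  q2 
   q2   q2  q3 
   q3   q3  q0 
(> = start, * = accepting)

start=q0 accept=q0 q0-0->q0 q0-1->q1 q1-0->q1 q1-1->q2 q2-0->q2 q2-1->q3 q3-0->q3 q3-1->q0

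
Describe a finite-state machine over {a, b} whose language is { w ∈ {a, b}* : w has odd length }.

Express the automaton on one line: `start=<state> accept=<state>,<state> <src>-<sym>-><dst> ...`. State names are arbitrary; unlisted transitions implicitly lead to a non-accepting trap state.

Count input length modulo 2: every symbol advances one step around the cycle S0 → S1 → S0. Accept at S1.
        a   b  
>  S0   S1  S1 
 * S1   S0  S0 
(> = start, * = accepting)

start=S0 accept=S1 S0-a->S1 S0-b->S1 S1-a->S0 S1-b->S0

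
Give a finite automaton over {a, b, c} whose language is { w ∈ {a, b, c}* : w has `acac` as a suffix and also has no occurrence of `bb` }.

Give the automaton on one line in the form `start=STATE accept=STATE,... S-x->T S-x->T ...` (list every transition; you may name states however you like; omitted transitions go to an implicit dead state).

start=S0 accept=S6 S0-a->S1 S0-b->S2 S0-c->S0 S1-a->S1 S1-b->S2 S1-c->S3 S2-a->S1 S2-b->S4 S2-c->S0 S3-a->S5 S3-b->S2 S3-c->S0 S4-a->S4 S4-b->S4 S4-c->S4 S5-a->S1 S5-b->S2 S5-c->S6 S6-a->S5 S6-b->S2 S6-c->S0

Build one automaton per condition and run them in lockstep. One (5 states) tracks how much of the suffix `acac` has currently been matched; the other (3 states) tracks partial matches of the forbidden pattern `bb`. Each combined state is a pair, one component from each; accept when both components accept. Equivalent product states are then merged.
7 states suffice.
        a   b   c  
>  S0   S1  S2  S0 
   S1   S1  S2  S3 
   S2   S1  S4  S0 
   S3   S5  S2  S0 
   S4   S4  S4  S4 
   S5   S1  S2  S6 
 * S6   S5  S2  S0 
(> = start, * = accepting)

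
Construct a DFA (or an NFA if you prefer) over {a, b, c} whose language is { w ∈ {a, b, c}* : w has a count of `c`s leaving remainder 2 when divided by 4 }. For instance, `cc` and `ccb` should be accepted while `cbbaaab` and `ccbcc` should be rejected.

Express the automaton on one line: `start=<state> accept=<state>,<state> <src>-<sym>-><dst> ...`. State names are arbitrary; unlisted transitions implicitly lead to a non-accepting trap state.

The only thing that matters is how many `c`s have appeared, reduced mod 4. Use one state per residue: S0 for 0, …, S3 for 3. Reading `c` moves to the next residue; anything else stays put. S2 is accepting.
With 4 states:
        a   b   c  
>  S0   S0  S0  S1 
   S1   S1  S1  S2 
 * S2   S2  S2  S3 
   S3   S3  S3  S0 
(> = start, * = accepting)

start=S0 accept=S2 S0-a->S0 S0-b->S0 S0-c->S1 S1-a->S1 S1-b->S1 S1-c->S2 S2-a->S2 S2-b->S2 S2-c->S3 S3-a->S3 S3-b->S3 S3-c->S0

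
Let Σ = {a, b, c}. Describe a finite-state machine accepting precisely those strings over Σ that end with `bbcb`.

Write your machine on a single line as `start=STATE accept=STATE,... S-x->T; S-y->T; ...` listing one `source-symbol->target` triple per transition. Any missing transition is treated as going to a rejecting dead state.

start=q0; accept=q4; q0-a->q0; q0-b->q1; q0-c->q0; q1-a->q0; q1-b->q2; q1-c->q0; q2-a->q0; q2-b->q2; q2-c->q3; q3-a->q0; q3-b->q4; q3-c->q0; q4-a->q0; q4-b->q2; q4-c->q0

Let each state record the length of the longest suffix of the input read so far that is also a prefix of `bbcb`. q1 means the last symbol is `b`; q2 means the last 2 symbols are `bb`; q3 means the last 3 symbols are `bbc`; q4 means the last 4 symbols are `bbcb`. Accept only at q4, where the string currently ends in `bbcb`.
With 5 states:
        a   b   c  
>  q0   q0  q1  q0 
   q1   q0  q2  q0 
   q2   q0  q2  q3 
   q3   q0  q4  q0 
 * q4   q0  q2  q0 
(> = start, * = accepting)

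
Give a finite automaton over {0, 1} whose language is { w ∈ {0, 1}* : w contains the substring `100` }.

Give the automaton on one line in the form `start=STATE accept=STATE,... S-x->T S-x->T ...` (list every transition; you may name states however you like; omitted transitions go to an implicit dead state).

States q0..q2 record the length of the longest prefix of `100` that matches the current input suffix. Reaching q3 means `100` has been seen, and we stay there forever. Accept from q3.
A 4-state machine:
        0   1  
>  q0   q0  q1 
   q1   q2  q1 
   q2   q3  q1 
 * q3   q3  q3 
(> = start, * = accepting)

start=q0 accept=q3 q0-0->q0 q0-1->q1 q1-0->q2 q1-1->q1 q2-0->q3 q2-1->q1 q3-0->q3 q3-1->q3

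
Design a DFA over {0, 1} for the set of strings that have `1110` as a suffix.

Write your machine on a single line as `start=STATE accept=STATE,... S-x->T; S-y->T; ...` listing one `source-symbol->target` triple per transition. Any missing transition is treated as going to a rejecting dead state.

Remember how much of `1110` the current input suffix matches. State q0 means no match yet; q1 means the last symbol is `1`; q2 means the last 2 symbols are `11`; q3 means the last 3 symbols are `111`; q4 means the last 4 symbols are `1110`. Only q4 accepts. On a mismatch, fall back to the longest proper suffix that is still a prefix of `1110`.
        0   1  
>  q0   q0  q1 
   q1   q0  q2 
   q2   q0  q3 
   q3   q4  q3 
 * q4   q0  q1 
(> = start, * = accepting)

start=q0; accept=q4; q0-0->q0; q0-1->q1; q1-0->q0; q1-1->q2; q2-0->q0; q2-1->q3; q3-0->q4; q3-1->q3; q4-0->q0; q4-1->q1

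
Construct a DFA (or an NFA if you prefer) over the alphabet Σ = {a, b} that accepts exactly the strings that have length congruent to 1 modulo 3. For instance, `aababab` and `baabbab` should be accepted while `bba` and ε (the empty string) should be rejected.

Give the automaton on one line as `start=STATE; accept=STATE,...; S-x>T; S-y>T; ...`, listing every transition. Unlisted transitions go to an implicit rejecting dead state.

start=q0; accept=q1; q0-a>q1; q0-b>q1; q1-a>q2; q1-b>q2; q2-a>q0; q2-b>q0

Only the length mod 3 matters, so use a 3-cycle: from any state, every input symbol moves to the next state, wrapping q2 back to q0. Mark q1 accepting.
3 states suffice.
        a   b  
>  q0   q1  q1 
 * q1   q2  q2 
   q2   q0  q0 
(> = start, * = accepting)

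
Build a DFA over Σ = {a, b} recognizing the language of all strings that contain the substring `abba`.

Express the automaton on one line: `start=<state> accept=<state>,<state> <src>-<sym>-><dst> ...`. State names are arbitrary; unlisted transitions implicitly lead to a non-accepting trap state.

start=S0 accept=S4 S0-a->S1 S0-b->S0 S1-a->S1 S1-b->S2 S2-a->S1 S2-b->S3 S3-a->S4 S3-b->S0 S4-a->S4 S4-b->S4

States S0..S3 record the length of the longest prefix of `abba` that matches the current input suffix. Reaching S4 means `abba` has been seen, and we stay there forever. Accept from S4.
With 5 states:
        a   b  
>  S0   S1  S0 
   S1   S1  S2 
   S2   S1  S3 
   S3   S4  S0 
 * S4   S4  S4 
(> = start, * = accepting)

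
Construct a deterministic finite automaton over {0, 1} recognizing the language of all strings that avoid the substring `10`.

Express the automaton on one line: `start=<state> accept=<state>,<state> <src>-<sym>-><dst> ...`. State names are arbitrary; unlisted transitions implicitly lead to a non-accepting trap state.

Track partial matches of the forbidden pattern `10`. State s2 is a dead state reached once `10` has occurred; every other state accepts. s0 means no part of `10` is currently matched.
With 3 states:
        0   1  
>* s0   s0  s1 
 * s1   s2  s1 
   s2   s2  s2 
(> = start, * = accepting)

start=s0 accept=s0,s1 s0-0->s0 s0-1->s1 s1-0->s2 s1-1->s1 s2-0->s2 s2-1->s2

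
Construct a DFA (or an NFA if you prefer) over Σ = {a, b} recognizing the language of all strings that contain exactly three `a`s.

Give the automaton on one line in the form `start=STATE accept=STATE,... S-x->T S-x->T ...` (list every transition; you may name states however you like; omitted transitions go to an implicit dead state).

Only the number of `a`s matters, and only up to 4. Make a chain q0 → q1 → q2 → q3 → q4 advanced by each `a` (with q4 absorbing); every other symbol self-loops. The accepting set is {q3}.
A 5-state machine:
        a   b  
>  q0   q1  q0 
   q1   q2  q1 
   q2   q3  q2 
 * q3   q4  q3 
   q4   q4  q4 
(> = start, * = accepting)

start=q0 accept=q3 q0-a->q1 q0-b->q0 q1-a->q2 q1-b->q1 q2-a->q3 q2-b->q2 q3-a->q4 q3-b->q3 q4-a->q4 q4-b->q4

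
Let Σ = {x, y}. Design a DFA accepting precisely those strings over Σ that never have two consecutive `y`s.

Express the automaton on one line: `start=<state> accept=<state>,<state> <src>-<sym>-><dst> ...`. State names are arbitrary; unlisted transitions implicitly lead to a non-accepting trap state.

start=q0 accept=q0,q1 q0-x->q0 q0-y->q1 q1-x->q0 q1-y->q2 q2-x->q2 q2-y->q2

This is the complement of 'contains `yy`'. Use the same substring-matching states — q0 through q2 holding how much of `yy` has just been matched — but flip the accepting set: everything except the trap q2 accepts.
With 3 states:
        x   y  
>* q0   q0  q1 
 * q1   q0  q2 
   q2   q2  q2 
(> = start, * = accepting)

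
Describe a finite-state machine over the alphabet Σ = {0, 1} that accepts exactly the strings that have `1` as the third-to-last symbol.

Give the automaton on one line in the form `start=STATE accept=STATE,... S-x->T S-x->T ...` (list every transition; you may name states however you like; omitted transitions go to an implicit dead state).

A DFA must remember the last 3 symbols (since which symbol is third-to-last isn't known until the input ends). Use one state per possible window of the last ≤3 symbols; accept from those whose window starts with `1`.
          0    1  
>  q0     q1   q2 
   q1     q3   q4 
   q2     q5   q6 
   q3     q7   q8 
   q4     q9  q10 
   q5    q11  q12 
   q6    q13  q14 
   q7     q7   q8 
   q8     q9  q10 
   q9    q11  q12 
   q10   q13  q14 
 * q11    q7   q8 
 * q12    q9  q10 
 * q13   q11  q12 
 * q14   q13  q14 
(> = start, * = accepting)

start=q0 accept=q11,q12,q13,q14 q0-0->q1 q0-1->q2 q1-0->q3 q1-1->q4 q2-0->q5 q2-1->q6 q3-0->q7 q3-1->q8 q4-0->q9 q4-1->q10 q5-0->q11 q5-1->q12 q6-0->q13 q6-1->q14 q7-0->q7 q7-1->q8 q8-0->q9 q8-1->q10 q9-0->q11 q9-1->q12 q10-0->q13 q10-1->q14 q11-0->q7 q11-1->q8 q12-0->q9 q12-1->q10 q13-0->q11 q13-1->q12 q14-0->q13 q14-1->q14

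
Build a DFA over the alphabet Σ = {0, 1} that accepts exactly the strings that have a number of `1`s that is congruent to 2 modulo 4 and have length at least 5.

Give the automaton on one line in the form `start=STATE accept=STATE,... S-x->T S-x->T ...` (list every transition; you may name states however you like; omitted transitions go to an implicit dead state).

start=A accept=Q,U A-0->B A-1->C B-0->D B-1->E C-0->E C-1->F D-0->G D-1->H E-0->H E-1->I F-0->I F-1->J G-0->K G-1->L H-0->L H-1->M I-0->M I-1->N J-0->N J-1->K K-0->O K-1->P L-0->P L-1->Q M-0->Q M-1->R N-0->R N-1->O O-0->S O-1->T P-0->T P-1->U Q-0->U Q-1->V R-0->V R-1->S S-0->S S-1->T T-0->T T-1->U U-0->U U-1->V V-0->V V-1->S

Build one automaton per condition and run them in lockstep. The first has 4 states tracking the count of `1`s modulo 4; the second has 7 states tracking the input length, saturating at 6. A product state is a pair (one from each), accepting exactly when both do.
       0  1 
>  A   B  C 
   B   D  E 
   C   E  F 
   D   G  H 
   E   H  I 
   F   I  J 
   G   K  L 
   H   L  M 
   I   M  N 
   J   N  K 
   K   O  P 
   L   P  Q 
   M   Q  R 
   N   R  O 
   O   S  T 
   P   T  U 
 * Q   U  V 
   R   V  S 
   S   S  T 
   T   T  U 
 * U   U  V 
   V   V  S 
(> = start, * = accepting)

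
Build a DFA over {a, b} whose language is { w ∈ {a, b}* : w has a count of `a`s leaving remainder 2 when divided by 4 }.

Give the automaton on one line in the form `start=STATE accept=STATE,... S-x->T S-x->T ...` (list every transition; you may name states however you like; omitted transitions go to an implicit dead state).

Keep the running count of `a`s modulo 4: each `a` advances along the cycle q0 → q1 → q2 → q3 → q0 while other symbols loop. Accept at q2.
4 states suffice.
        a   b  
>  q0   q1  q0 
   q1   q2  q1 
 * q2   q3  q2 
   q3   q0  q3 
(> = start, * = accepting)

start=q0 accept=q2 q0-a->q1 q0-b->q0 q1-a->q2 q1-b->q1 q2-a->q3 q2-b->q2 q3-a->q0 q3-b->q3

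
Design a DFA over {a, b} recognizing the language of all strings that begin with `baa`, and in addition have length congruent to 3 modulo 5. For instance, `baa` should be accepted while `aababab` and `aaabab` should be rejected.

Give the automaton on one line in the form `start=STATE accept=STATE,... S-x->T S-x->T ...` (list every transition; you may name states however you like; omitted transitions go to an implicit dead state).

Handle the two conditions separately and then intersect. One (5 states) tracks whether the input so far still matches the prefix `baa`; the other (5 states) tracks the input length modulo 5. Each combined state is a pair, one component from each; accept when both components accept. After merging equivalent states the machine shrinks.
9 states suffice.
        a   b  
>  s0   s1  s2 
   s1   s1  s1 
   s2   s3  s1 
   s3   s4  s1 
 * s4   s5  s5 
   s5   s6  s6 
   s6   s7  s7 
   s7   s8  s8 
   s8   s4  s4 
(> = start, * = accepting)

start=s0 accept=s4 s0-a->s1 s0-b->s2 s1-a->s1 s1-b->s1 s2-a->s3 s2-b->s1 s3-a->s4 s3-b->s1 s4-a->s5 s4-b->s5 s5-a->s6 s5-b->s6 s6-a->s7 s6-b->s7 s7-a->s8 s7-b->s8 s8-a->s4 s8-b->s4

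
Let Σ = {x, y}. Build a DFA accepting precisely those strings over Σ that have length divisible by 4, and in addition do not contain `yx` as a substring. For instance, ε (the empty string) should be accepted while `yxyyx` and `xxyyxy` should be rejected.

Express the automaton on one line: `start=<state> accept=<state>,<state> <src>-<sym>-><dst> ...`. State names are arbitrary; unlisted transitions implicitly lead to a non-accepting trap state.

Handle the two conditions separately and then intersect. One (4 states) tracks the input length modulo 4; the other (3 states) tracks partial matches of the forbidden pattern `yx`. Each combined state is a pair, one component from each; accept when both components accept.
A 12-state machine:
       x  y 
>* A   B  C 
   B   D  E 
   C   F  E 
   D   G  H 
   E   I  H 
   F   I  I 
   G   A  J 
   H   K  J 
   I   K  K 
 * J   L  C 
   K   L  L 
   L   F  F 
(> = start, * = accepting)

start=A accept=A,J A-x->B A-y->C B-x->D B-y->E C-x->F C-y->E D-x->G D-y->H E-x->I E-y->H F-x->I F-y->I G-x->A G-y->J H-x->K H-y->J I-x->K I-y->K J-x->L J-y->C K-x->L K-y->L L-x->F L-y->F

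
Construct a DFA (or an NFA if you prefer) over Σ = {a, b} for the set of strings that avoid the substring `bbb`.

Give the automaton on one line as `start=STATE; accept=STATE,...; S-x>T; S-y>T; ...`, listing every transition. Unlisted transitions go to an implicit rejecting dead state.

start=s0; accept=s0,s1,s2; s0-a>s0; s0-b>s1; s1-a>s0; s1-b>s2; s2-a>s0; s2-b>s3; s3-a>s3; s3-b>s3

Track partial matches of the forbidden pattern `bbb`. State s3 is a dead state reached once `bbb` has occurred; every other state accepts. s0 means no part of `bbb` is currently matched.
        a   b  
>* s0   s0  s1 
 * s1   s0  s2 
 * s2   s0  s3 
   s3   s3  s3 
(> = start, * = accepting)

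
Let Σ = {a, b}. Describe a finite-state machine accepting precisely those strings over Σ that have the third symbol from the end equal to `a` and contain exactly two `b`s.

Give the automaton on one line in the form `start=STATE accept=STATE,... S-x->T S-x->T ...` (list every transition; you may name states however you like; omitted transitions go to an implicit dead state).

start=S0 accept=S6,S11,S12,S14 S0-a->S1 S0-b->S2 S1-a->S1 S1-b->S3 S2-a->S4 S2-b->S5 S3-a->S4 S3-b->S6 S4-a->S7 S4-b->S8 S5-a->S9 S5-b->S10 S6-a->S9 S6-b->S10 S7-a->S7 S7-b->S11 S8-a->S12 S8-b->S10 S9-a->S13 S9-b->S10 S10-a->S10 S10-b->S10 S11-a->S12 S11-b->S10 S12-a->S13 S12-b->S10 S13-a->S14 S13-b->S10 S14-a->S14 S14-b->S10

Run two small machines in parallel and take their product. The first has 15 states tracking the last 3 symbols read; the second has 4 states tracking the count of `b`s, saturating at 3. A product state is a pair (one from each), accepting exactly when both do. Minimizing collapses redundant product states.
A 15-state machine:
          a    b  
>  S0     S1   S2 
   S1     S1   S3 
   S2     S4   S5 
   S3     S4   S6 
   S4     S7   S8 
   S5     S9  S10 
 * S6     S9  S10 
   S7     S7  S11 
   S8    S12  S10 
   S9    S13  S10 
   S10   S10  S10 
 * S11   S12  S10 
 * S12   S13  S10 
   S13   S14  S10 
 * S14   S14  S10 
(> = start, * = accepting)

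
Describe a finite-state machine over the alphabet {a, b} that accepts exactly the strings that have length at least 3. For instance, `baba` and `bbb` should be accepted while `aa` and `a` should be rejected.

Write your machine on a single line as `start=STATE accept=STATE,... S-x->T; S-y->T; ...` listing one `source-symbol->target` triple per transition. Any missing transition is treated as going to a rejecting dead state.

start=q0; accept=q3,q4; q0-a->q1; q0-b->q1; q1-a->q2; q1-b->q2; q2-a->q3; q2-b->q3; q3-a->q4; q3-b->q4; q4-a->q4; q4-b->q4

We only need to distinguish lengths 0, 1, …, 3, and '>3'. Chain q0 → q1 → q2 → q3 → q4 on every symbol, with q4 looping. Accepting states: {q3, q4}.
A 5-state machine:
        a   b  
>  q0   q1  q1 
   q1   q2  q2 
   q2   q3  q3 
 * q3   q4  q4 
 * q4   q4  q4 
(> = start, * = accepting)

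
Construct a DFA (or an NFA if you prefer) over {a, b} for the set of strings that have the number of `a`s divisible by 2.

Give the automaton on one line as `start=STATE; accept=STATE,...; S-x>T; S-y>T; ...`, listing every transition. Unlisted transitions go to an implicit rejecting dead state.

The only thing that matters is how many `a`s have appeared, reduced mod 2. Use one state per residue: s0 for 0, …, s1 for 1. Reading `a` moves to the next residue; anything else stays put. s0 is accepting.
        a   b  
>* s0   s1  s0 
   s1   s0  s1 
(> = start, * = accepting)

start=s0; accept=s0; s0-a>s1; s0-b>s0; s1-a>s0; s1-b>s1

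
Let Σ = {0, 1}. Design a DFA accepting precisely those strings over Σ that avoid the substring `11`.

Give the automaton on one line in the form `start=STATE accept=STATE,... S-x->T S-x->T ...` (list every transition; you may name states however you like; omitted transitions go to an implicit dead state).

Track partial matches of the forbidden pattern `11`. State C is a dead state reached once `11` has occurred; every other state accepts. A means no part of `11` is currently matched.
       0  1 
>* A   A  B 
 * B   A  C 
   C   C  C 
(> = start, * = accepting)

start=A accept=A,B A-0->A A-1->B B-0->A B-1->C C-0->C C-1->C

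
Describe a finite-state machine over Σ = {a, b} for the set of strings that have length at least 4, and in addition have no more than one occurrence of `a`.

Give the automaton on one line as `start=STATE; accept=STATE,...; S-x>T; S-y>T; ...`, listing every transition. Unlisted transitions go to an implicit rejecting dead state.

start=S0; accept=S8,S9; S0-a>S1; S0-b>S2; S1-a>S3; S1-b>S4; S2-a>S4; S2-b>S5; S3-a>S3; S3-b>S3; S4-a>S3; S4-b>S6; S5-a>S6; S5-b>S7; S6-a>S3; S6-b>S8; S7-a>S8; S7-b>S9; S8-a>S3; S8-b>S8; S9-a>S8; S9-b>S9

Build one automaton per condition and run them in lockstep. The first has 6 states tracking the input length, saturating at 5; the second has 3 states tracking the count of `a`s, saturating at 2. A product state is a pair (one from each), accepting exactly when both do. Minimizing collapses redundant product states.
With 10 states:
        a   b  
>  S0   S1  S2 
   S1   S3  S4 
   S2   S4  S5 
   S3   S3  S3 
   S4   S3  S6 
   S5   S6  S7 
   S6   S3  S8 
   S7   S8  S9 
 * S8   S3  S8 
 * S9   S8  S9 
(> = start, * = accepting)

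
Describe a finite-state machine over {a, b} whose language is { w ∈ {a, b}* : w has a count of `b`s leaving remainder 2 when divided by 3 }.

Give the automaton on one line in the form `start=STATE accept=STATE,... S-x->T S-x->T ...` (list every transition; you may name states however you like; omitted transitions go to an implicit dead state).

start=s0 accept=s2 s0-a->s0 s0-b->s1 s1-a->s1 s1-b->s2 s2-a->s2 s2-b->s0

The only thing that matters is how many `b`s have appeared, reduced mod 3. Use one state per residue: s0 for 0, …, s2 for 2. Reading `b` moves to the next residue; anything else stays put. s2 is accepting.
        a   b  
>  s0   s0  s1 
   s1   s1  s2 
 * s2   s2  s0 
(> = start, * = accepting)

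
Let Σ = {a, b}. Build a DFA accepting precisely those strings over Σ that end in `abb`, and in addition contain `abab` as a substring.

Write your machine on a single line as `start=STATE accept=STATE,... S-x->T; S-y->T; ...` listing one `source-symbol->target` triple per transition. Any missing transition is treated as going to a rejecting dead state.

Run two small machines in parallel and take their product. One (4 states) tracks how much of the suffix `abb` has currently been matched; the other (5 states) tracks whether and how much of `abab` has been seen. Each combined state is a pair, one component from each; accept when both components accept.
9 states suffice.
        a   b  
>  S0   S1  S0 
   S1   S1  S2 
   S2   S3  S4 
   S3   S1  S5 
   S4   S1  S0 
   S5   S6  S7 
   S6   S6  S5 
 * S7   S6  S8 
   S8   S6  S8 
(> = start, * = accepting)

start=S0; accept=S7; S0-a->S1; S0-b->S0; S1-a->S1; S1-b->S2; S2-a->S3; S2-b->S4; S3-a->S1; S3-b->S5; S4-a->S1; S4-b->S0; S5-a->S6; S5-b->S7; S6-a->S6; S6-b->S5; S7-a->S6; S7-b->S8; S8-a->S6; S8-b->S8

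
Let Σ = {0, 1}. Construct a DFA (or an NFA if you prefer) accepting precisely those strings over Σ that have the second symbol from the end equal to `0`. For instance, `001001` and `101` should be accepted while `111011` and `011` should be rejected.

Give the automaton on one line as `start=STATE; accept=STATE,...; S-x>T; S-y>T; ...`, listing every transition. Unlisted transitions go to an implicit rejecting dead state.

A DFA must remember the last 2 symbols (since which symbol is second-to-last isn't known until the input ends). Use one state per possible window of the last ≤2 symbols; accept from those whose window starts with `0`.
With 7 states:
        0   1  
>  q0   q1  q2 
   q1   q3  q4 
   q2   q5  q6 
 * q3   q3  q4 
 * q4   q5  q6 
   q5   q3  q4 
   q6   q5  q6 
(> = start, * = accepting)

start=q0; accept=q3,q4; q0-0>q1; q0-1>q2; q1-0>q3; q1-1>q4; q2-0>q5; q2-1>q6; q3-0>q3; q3-1>q4; q4-0>q5; q4-1>q6; q5-0>q3; q5-1>q4; q6-0>q5; q6-1>q6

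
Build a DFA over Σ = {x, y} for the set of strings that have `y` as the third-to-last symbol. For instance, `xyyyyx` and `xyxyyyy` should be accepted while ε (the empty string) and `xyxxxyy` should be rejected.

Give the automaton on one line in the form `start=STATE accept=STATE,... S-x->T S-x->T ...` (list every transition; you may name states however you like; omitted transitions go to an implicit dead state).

Because acceptance depends on a position counted from the end, the machine has to buffer the most recent 3 symbols. Make each state the string of the last up-to-3 symbols read; on input `x` shift the window left and append `x`. Accept when the buffered window has length 3 and begins with `y`.
With 15 states:
          x    y  
>  S0     S1   S2 
   S1     S3   S4 
   S2     S5   S6 
   S3     S7   S8 
   S4     S9  S10 
   S5    S11  S12 
   S6    S13  S14 
   S7     S7   S8 
   S8     S9  S10 
   S9    S11  S12 
   S10   S13  S14 
 * S11    S7   S8 
 * S12    S9  S10 
 * S13   S11  S12 
 * S14   S13  S14 
(> = start, * = accepting)

start=S0 accept=S11,S12,S13,S14 S0-x->S1 S0-y->S2 S1-x->S3 S1-y->S4 S2-x->S5 S2-y->S6 S3-x->S7 S3-y->S8 S4-x->S9 S4-y->S10 S5-x->S11 S5-y->S12 S6-x->S13 S6-y->S14 S7-x->S7 S7-y->S8 S8-x->S9 S8-y->S10 S9-x->S11 S9-y->S12 S10-x->S13 S10-y->S14 S11-x->S7 S11-y->S8 S12-x->S9 S12-y->S10 S13-x->S11 S13-y->S12 S14-x->S13 S14-y->S14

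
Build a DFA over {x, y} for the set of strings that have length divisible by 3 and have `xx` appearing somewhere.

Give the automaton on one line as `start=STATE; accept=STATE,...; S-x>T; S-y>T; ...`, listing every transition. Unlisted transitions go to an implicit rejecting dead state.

start=A; accept=G; A-x>B; A-y>C; B-x>D; B-y>E; C-x>F; C-y>E; D-x>G; D-y>G; E-x>H; E-y>A; F-x>G; F-y>A; G-x>I; G-y>I; H-x>I; H-y>C; I-x>D; I-y>D

Handle the two conditions separately and then intersect. One (3 states) tracks the input length modulo 3; the other (3 states) tracks whether and how much of `xx` has been seen. Each combined state is a pair, one component from each; accept when both components accept.
9 states suffice.
       x  y 
>  A   B  C 
   B   D  E 
   C   F  E 
   D   G  G 
   E   H  A 
   F   G  A 
 * G   I  I 
   H   I  C 
   I   D  D 
(> = start, * = accepting)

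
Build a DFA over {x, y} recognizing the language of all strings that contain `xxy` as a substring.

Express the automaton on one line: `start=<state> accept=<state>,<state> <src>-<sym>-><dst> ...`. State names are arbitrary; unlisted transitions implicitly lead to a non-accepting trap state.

start=q0 accept=q3 q0-x->q1 q0-y->q0 q1-x->q2 q1-y->q0 q2-x->q2 q2-y->q3 q3-x->q3 q3-y->q3

Track how much of `xxy` has been matched so far: state q0 is no progress, q3 is the absorbing accept state reached once `xxy` has occurred. Intermediate states record partial matches; on a mismatch, fall back to the longest reusable overlap.
With 4 states:
        x   y  
>  q0   q1  q0 
   q1   q2  q0 
   q2   q2  q3 
 * q3   q3  q3 
(> = start, * = accepting)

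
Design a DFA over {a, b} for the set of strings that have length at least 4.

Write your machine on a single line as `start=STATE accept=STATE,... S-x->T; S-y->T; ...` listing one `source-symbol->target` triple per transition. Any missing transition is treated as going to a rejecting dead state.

start=s0; accept=s4,s5; s0-a->s1; s0-b->s1; s1-a->s2; s1-b->s2; s2-a->s3; s2-b->s3; s3-a->s4; s3-b->s4; s4-a->s5; s4-b->s5; s5-a->s5; s5-b->s5

We only need to distinguish lengths 0, 1, …, 4, and '>4'. Chain s0 → s1 → s2 → s3 → s4 → s5 on every symbol, with s5 looping. Accepting states: {s4, s5}.
A 6-state machine:
        a   b  
>  s0   s1  s1 
   s1   s2  s2 
   s2   s3  s3 
   s3   s4  s4 
 * s4   s5  s5 
 * s5   s5  s5 
(> = start, * = accepting)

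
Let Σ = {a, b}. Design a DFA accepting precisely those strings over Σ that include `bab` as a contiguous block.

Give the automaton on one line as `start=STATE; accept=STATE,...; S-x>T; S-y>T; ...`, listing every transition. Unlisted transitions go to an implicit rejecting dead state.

States q0..q2 record the length of the longest prefix of `bab` that matches the current input suffix. Reaching q3 means `bab` has been seen, and we stay there forever. Accept from q3.
A 4-state machine:
        a   b  
>  q0   q0  q1 
   q1   q2  q1 
   q2   q0  q3 
 * q3   q3  q3 
(> = start, * = accepting)

start=q0; accept=q3; q0-a>q0; q0-b>q1; q1-a>q2; q1-b>q1; q2-a>q0; q2-b>q3; q3-a>q3; q3-b>q3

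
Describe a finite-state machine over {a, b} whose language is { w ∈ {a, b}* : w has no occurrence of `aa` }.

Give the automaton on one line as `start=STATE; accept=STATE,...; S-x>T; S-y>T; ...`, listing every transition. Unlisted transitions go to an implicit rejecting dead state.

This is the complement of 'contains `aa`'. Use the same substring-matching states — q0 through q2 holding how much of `aa` has just been matched — but flip the accepting set: everything except the trap q2 accepts.
3 states suffice.
        a   b  
>* q0   q1  q0 
 * q1   q2  q0 
   q2   q2  q2 
(> = start, * = accepting)

start=q0; accept=q0,q1; q0-a>q1; q0-b>q0; q1-a>q2; q1-b>q0; q2-a>q2; q2-b>q2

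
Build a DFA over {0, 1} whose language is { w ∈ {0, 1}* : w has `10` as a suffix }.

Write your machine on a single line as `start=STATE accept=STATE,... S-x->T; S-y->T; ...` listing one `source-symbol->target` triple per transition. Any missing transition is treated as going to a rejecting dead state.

Let each state record the length of the longest suffix of the input read so far that is also a prefix of `10`. B means the last symbol is `1`; C means the last 2 symbols are `10`. Accept only at C, where the string currently ends in `10`.
       0  1 
>  A   A  B 
   B   C  B 
 * C   A  B 
(> = start, * = accepting)

start=A; accept=C; A-0->A; A-1->B; B-0->C; B-1->B; C-0->A; C-1->B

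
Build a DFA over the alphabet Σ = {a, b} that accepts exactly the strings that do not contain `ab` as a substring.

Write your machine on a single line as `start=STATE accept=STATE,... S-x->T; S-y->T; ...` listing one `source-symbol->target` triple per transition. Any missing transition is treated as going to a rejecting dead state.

This is the complement of 'contains `ab`'. Use the same substring-matching states — q0 through q2 holding how much of `ab` has just been matched — but flip the accepting set: everything except the trap q2 accepts.
        a   b  
>* q0   q1  q0 
 * q1   q1  q2 
   q2   q2  q2 
(> = start, * = accepting)

start=q0; accept=q0,q1; q0-a->q1; q0-b->q0; q1-a->q1; q1-b->q2; q2-a->q2; q2-b->q2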